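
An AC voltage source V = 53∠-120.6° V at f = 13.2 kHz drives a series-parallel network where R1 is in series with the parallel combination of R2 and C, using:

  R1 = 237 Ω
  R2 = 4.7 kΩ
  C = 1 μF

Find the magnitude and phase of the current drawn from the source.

Step 1 — Angular frequency: ω = 2π·f = 2π·1.32e+04 = 8.294e+04 rad/s.
Step 2 — Component impedances:
  R1: Z = R = 237 Ω
  R2: Z = R = 4700 Ω
  C: Z = 1/(jωC) = -j/(ω·C) = 0 - j12.06 Ω
Step 3 — Parallel branch: R2 || C = 1/(1/R2 + 1/C) = 0.03093 - j12.06 Ω.
Step 4 — Series with R1: Z_total = R1 + (R2 || C) = 237 - j12.06 Ω = 237.3∠-2.9° Ω.
Step 5 — Source phasor: V = 53∠-120.6° V = -26.98 - j45.62 V.
Step 6 — Ohm's law: I = V / Z_total = (-26.98 - j45.62) / (237 - j12.06) = -0.1038 - j0.1977 A.
Step 7 — Convert to polar: |I| = 0.2233 A, ∠I = -117.7°.

I = 0.2233∠-117.7° A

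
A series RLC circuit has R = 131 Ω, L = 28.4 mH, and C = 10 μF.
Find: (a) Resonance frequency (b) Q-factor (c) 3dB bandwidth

Step 1 — Resonance: ω₀ = 1/√(LC) = 1/√(0.0284·1e-05) = 1876 rad/s.
Step 2 — f₀ = ω₀/(2π) = 298.6 Hz.
Step 3 — Series Q: Q = ω₀L/R = 1876·0.0284/131 = 0.4068.
Step 4 — Bandwidth: Δω = ω₀/Q = 4613 rad/s; BW = Δω/(2π) = 734.1 Hz.

(a) f₀ = 298.6 Hz  (b) Q = 0.4068  (c) BW = 734.1 Hz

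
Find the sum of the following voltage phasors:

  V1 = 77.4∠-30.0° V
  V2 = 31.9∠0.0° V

Step 1 — Convert each phasor to rectangular form:
  V1 = 77.4·(cos(-30.0°) + j·sin(-30.0°)) = 67.03 - j38.7 V
  V2 = 31.9·(cos(0.0°) + j·sin(0.0°)) = 31.9 V
Step 2 — Sum components: V_total = 98.93 - j38.7 V.
Step 3 — Convert to polar: |V_total| = 106.2 V, ∠V_total = -21.4°.

V_total = 106.2∠-21.4° V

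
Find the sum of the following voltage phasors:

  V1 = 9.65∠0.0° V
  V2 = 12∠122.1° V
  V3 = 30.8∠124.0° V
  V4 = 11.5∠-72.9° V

Step 1 — Convert each phasor to rectangular form:
  V1 = 9.65·(cos(0.0°) + j·sin(0.0°)) = 9.65 V
  V2 = 12·(cos(122.1°) + j·sin(122.1°)) = -6.377 + j10.17 V
  V3 = 30.8·(cos(124.0°) + j·sin(124.0°)) = -17.22 + j25.53 V
  V4 = 11.5·(cos(-72.9°) + j·sin(-72.9°)) = 3.381 - j10.99 V
Step 2 — Sum components: V_total = -10.57 + j24.71 V.
Step 3 — Convert to polar: |V_total| = 26.87 V, ∠V_total = 113.2°.

V_total = 26.87∠113.2° V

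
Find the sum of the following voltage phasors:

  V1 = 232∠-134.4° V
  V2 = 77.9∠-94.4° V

Step 1 — Convert each phasor to rectangular form:
  V1 = 232·(cos(-134.4°) + j·sin(-134.4°)) = -162.3 - j165.8 V
  V2 = 77.9·(cos(-94.4°) + j·sin(-94.4°)) = -5.976 - j77.67 V
Step 2 — Sum components: V_total = -168.3 - j243.4 V.
Step 3 — Convert to polar: |V_total| = 295.9 V, ∠V_total = -124.7°.

V_total = 295.9∠-124.7° V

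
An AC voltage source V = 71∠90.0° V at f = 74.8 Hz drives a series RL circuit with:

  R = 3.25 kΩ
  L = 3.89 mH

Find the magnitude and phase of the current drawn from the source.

Step 1 — Angular frequency: ω = 2π·f = 2π·74.8 = 470 rad/s.
Step 2 — Component impedances:
  R: Z = R = 3250 Ω
  L: Z = jωL = j·470·0.00389 = 0 + j1.828 Ω
Step 3 — Series combination: Z_total = R + L = 3250 + j1.828 Ω = 3250∠0.0° Ω.
Step 4 — Source phasor: V = 71∠90.0° V = 0 + j71 V.
Step 5 — Ohm's law: I = V / Z_total = (0 + j71) / (3250 + j1.828) = 1.229e-05 + j0.02185 A.
Step 6 — Convert to polar: |I| = 0.02185 A, ∠I = 90.0°.

I = 0.02185∠90.0° A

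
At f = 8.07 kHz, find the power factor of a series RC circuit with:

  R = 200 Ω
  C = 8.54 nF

Step 1 — Angular frequency: ω = 2π·f = 2π·8070 = 5.071e+04 rad/s.
Step 2 — Component impedances:
  R: Z = R = 200 Ω
  C: Z = 1/(jωC) = -j/(ω·C) = 0 - j2309 Ω
Step 3 — Series combination: Z_total = R + C = 200 - j2309 Ω = 2318∠-85.1° Ω.
Step 4 — Power factor: PF = cos(φ) = Re(Z)/|Z| = 200/2318 = 0.08628.
Step 5 — Type: Im(Z) = -2309 ⇒ leading (phase φ = -85.1°).

PF = 0.08628 (leading, φ = -85.1°)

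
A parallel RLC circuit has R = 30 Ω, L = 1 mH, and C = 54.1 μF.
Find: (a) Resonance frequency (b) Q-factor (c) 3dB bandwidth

Step 1 — Resonance: ω₀ = 1/√(LC) = 1/√(0.001·5.41e-05) = 4299 rad/s.
Step 2 — f₀ = ω₀/(2π) = 684.3 Hz.
Step 3 — Parallel Q: Q = R/(ω₀L) = 30/(4299·0.001) = 6.978.
Step 4 — Bandwidth: Δω = ω₀/Q = 616.1 rad/s; BW = Δω/(2π) = 98.06 Hz.

(a) f₀ = 684.3 Hz  (b) Q = 6.978  (c) BW = 98.06 Hz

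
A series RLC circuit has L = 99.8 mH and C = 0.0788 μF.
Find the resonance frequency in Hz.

Step 1 — Resonance condition Im(Z)=0 gives ω₀ = 1/√(LC).
Step 2 — ω₀ = 1/√(0.0998·7.88e-08) = 1.128e+04 rad/s.
Step 3 — f₀ = ω₀/(2π) = 1795 Hz.

f₀ = 1795 Hz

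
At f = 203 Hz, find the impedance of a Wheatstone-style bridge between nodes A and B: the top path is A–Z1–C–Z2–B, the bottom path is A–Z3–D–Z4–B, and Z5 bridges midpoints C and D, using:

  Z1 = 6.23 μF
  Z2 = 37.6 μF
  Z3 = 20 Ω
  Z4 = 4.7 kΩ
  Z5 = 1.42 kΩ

Step 1 — Angular frequency: ω = 2π·f = 2π·203 = 1275 rad/s.
Step 2 — Component impedances:
  Z1: Z = 1/(jωC) = -j/(ω·C) = 0 - j125.8 Ω
  Z2: Z = 1/(jωC) = -j/(ω·C) = 0 - j20.85 Ω
  Z3: Z = R = 20 Ω
  Z4: Z = R = 4700 Ω
  Z5: Z = R = 1420 Ω
Step 3 — Bridge requires nodal analysis (the Z5 bridge couples midpoints C and D, so the two paths cannot be reduced to a simple series/parallel combination). Setting node B to ground and injecting 1 A at node A, the 3-node admittance system at A, C, D solves to V_A = Z_AB = 15.25 - j145 Ω = 145.8∠-84.0° Ω.

Z = 15.25 - j145 Ω = 145.8∠-84.0° Ω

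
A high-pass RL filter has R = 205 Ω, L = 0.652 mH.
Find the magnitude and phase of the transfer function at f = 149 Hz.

Step 1 — Angular frequency: ω = 2π·149 = 936.2 rad/s.
Step 2 — Transfer function: H(jω) = jωL/(R + jωL).
Step 3 — Numerator jωL = j·0.6104; denominator R + jωL = 205 + j0.6104.
Step 4 — H = 8.866e-06 + j0.002978.
Step 5 — Magnitude: |H| = 0.002978 (-50.5 dB); phase: φ = 89.8°.

|H| = 0.002978 (-50.5 dB), φ = 89.8°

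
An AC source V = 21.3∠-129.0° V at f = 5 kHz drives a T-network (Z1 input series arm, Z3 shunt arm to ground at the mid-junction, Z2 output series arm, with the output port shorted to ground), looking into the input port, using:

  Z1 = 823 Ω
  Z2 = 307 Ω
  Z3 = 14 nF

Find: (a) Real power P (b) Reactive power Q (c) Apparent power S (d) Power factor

Step 1 — Angular frequency: ω = 2π·f = 2π·5000 = 3.142e+04 rad/s.
Step 2 — Component impedances:
  Z1: Z = R = 823 Ω
  Z2: Z = R = 307 Ω
  Z3: Z = 1/(jωC) = -j/(ω·C) = 0 - j2274 Ω
Step 3 — With the output port shorted to ground, the output series arm Z2 runs from the junction to ground; the shunt arm Z3 also runs from the junction to ground. They appear in parallel: Z3 || Z2 = 301.5 - j40.71 Ω.
Step 4 — Series with input arm Z1: Z_in = Z1 + (Z3 || Z2) = 1125 - j40.71 Ω = 1125∠-2.1° Ω.
Step 5 — Source phasor: V = 21.3∠-129.0° V = -13.4 - j16.55 V.
Step 6 — Current: I = V / Z = -0.01137 - j0.01513 A = 0.01893∠-126.9° A.
Step 7 — Complex power: S = V·I* = 0.4029 - j0.01459 VA.
Step 8 — Real power: P = Re(S) = 0.4029 W.
Step 9 — Reactive power: Q = Im(S) = -0.01459 VAR.
Step 10 — Apparent power: |S| = 0.4032 VA.
Step 11 — Power factor: PF = P/|S| = 0.9993 (leading).

(a) P = 0.4029 W  (b) Q = -0.01459 VAR  (c) S = 0.4032 VA  (d) PF = 0.9993 (leading)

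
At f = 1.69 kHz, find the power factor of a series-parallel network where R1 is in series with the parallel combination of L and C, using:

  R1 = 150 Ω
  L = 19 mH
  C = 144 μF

Step 1 — Angular frequency: ω = 2π·f = 2π·1690 = 1.062e+04 rad/s.
Step 2 — Component impedances:
  R1: Z = R = 150 Ω
  L: Z = jωL = j·1.062e+04·0.019 = 0 + j201.8 Ω
  C: Z = 1/(jωC) = -j/(ω·C) = 0 - j0.654 Ω
Step 3 — Parallel branch: L || C = 1/(1/L + 1/C) = 0 - j0.6561 Ω.
Step 4 — Series with R1: Z_total = R1 + (L || C) = 150 - j0.6561 Ω = 150∠-0.3° Ω.
Step 5 — Power factor: PF = cos(φ) = Re(Z)/|Z| = 150/150 = 1.
Step 6 — Type: Im(Z) = -0.6561 ⇒ leading (phase φ = -0.3°).

PF = 1 (leading, φ = -0.3°)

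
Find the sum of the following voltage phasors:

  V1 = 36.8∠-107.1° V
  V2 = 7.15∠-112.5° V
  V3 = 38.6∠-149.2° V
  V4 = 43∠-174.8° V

Step 1 — Convert each phasor to rectangular form:
  V1 = 36.8·(cos(-107.1°) + j·sin(-107.1°)) = -10.82 - j35.17 V
  V2 = 7.15·(cos(-112.5°) + j·sin(-112.5°)) = -2.736 - j6.606 V
  V3 = 38.6·(cos(-149.2°) + j·sin(-149.2°)) = -33.16 - j19.76 V
  V4 = 43·(cos(-174.8°) + j·sin(-174.8°)) = -42.82 - j3.897 V
Step 2 — Sum components: V_total = -89.54 - j65.44 V.
Step 3 — Convert to polar: |V_total| = 110.9 V, ∠V_total = -143.8°.

V_total = 110.9∠-143.8° V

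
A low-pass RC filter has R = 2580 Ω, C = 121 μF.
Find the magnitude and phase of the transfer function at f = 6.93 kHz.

Step 1 — Angular frequency: ω = 2π·6930 = 4.354e+04 rad/s.
Step 2 — Transfer function: H(jω) = 1/(1 + jωRC).
Step 3 — Denominator: 1 + jωRC = 1 + j·4.354e+04·2580·0.000121 = 1 + j1.359e+04.
Step 4 — H = 5.412e-09 - j7.357e-05.
Step 5 — Magnitude: |H| = 7.357e-05 (-82.7 dB); phase: φ = -90.0°.

|H| = 7.357e-05 (-82.7 dB), φ = -90.0°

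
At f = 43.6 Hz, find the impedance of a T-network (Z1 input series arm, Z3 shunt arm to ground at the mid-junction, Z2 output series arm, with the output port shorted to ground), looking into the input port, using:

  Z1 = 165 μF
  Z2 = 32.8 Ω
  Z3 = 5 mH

Step 1 — Angular frequency: ω = 2π·f = 2π·43.6 = 273.9 rad/s.
Step 2 — Component impedances:
  Z1: Z = 1/(jωC) = -j/(ω·C) = 0 - j22.12 Ω
  Z2: Z = R = 32.8 Ω
  Z3: Z = jωL = j·273.9·0.005 = 0 + j1.37 Ω
Step 3 — With the output port shorted to ground, the output series arm Z2 runs from the junction to ground; the shunt arm Z3 also runs from the junction to ground. They appear in parallel: Z3 || Z2 = 0.0571 + j1.367 Ω.
Step 4 — Series with input arm Z1: Z_in = Z1 + (Z3 || Z2) = 0.0571 - j20.76 Ω = 20.76∠-89.8° Ω.

Z = 0.0571 - j20.76 Ω = 20.76∠-89.8° Ω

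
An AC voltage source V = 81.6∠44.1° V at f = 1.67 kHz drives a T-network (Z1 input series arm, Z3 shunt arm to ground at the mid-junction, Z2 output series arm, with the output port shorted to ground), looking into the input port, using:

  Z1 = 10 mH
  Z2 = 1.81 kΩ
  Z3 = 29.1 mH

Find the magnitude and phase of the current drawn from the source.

Step 1 — Angular frequency: ω = 2π·f = 2π·1670 = 1.049e+04 rad/s.
Step 2 — Component impedances:
  Z1: Z = jωL = j·1.049e+04·0.01 = 0 + j104.9 Ω
  Z2: Z = R = 1810 Ω
  Z3: Z = jωL = j·1.049e+04·0.0291 = 0 + j305.3 Ω
Step 3 — With the output port shorted to ground, the output series arm Z2 runs from the junction to ground; the shunt arm Z3 also runs from the junction to ground. They appear in parallel: Z3 || Z2 = 50.09 + j296.9 Ω.
Step 4 — Series with input arm Z1: Z_in = Z1 + (Z3 || Z2) = 50.09 + j401.8 Ω = 404.9∠82.9° Ω.
Step 5 — Source phasor: V = 81.6∠44.1° V = 58.6 + j56.79 V.
Step 6 — Ohm's law: I = V / Z_total = (58.6 + j56.79) / (50.09 + j401.8) = 0.1571 - j0.1263 A.
Step 7 — Convert to polar: |I| = 0.2015 A, ∠I = -38.8°.

I = 0.2015∠-38.8° A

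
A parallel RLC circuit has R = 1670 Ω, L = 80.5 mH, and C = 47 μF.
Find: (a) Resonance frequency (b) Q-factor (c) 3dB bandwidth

Step 1 — Resonance: ω₀ = 1/√(LC) = 1/√(0.0805·4.7e-05) = 514.1 rad/s.
Step 2 — f₀ = ω₀/(2π) = 81.82 Hz.
Step 3 — Parallel Q: Q = R/(ω₀L) = 1670/(514.1·0.0805) = 40.35.
Step 4 — Bandwidth: Δω = ω₀/Q = 12.74 rad/s; BW = Δω/(2π) = 2.028 Hz.

(a) f₀ = 81.82 Hz  (b) Q = 40.35  (c) BW = 2.028 Hz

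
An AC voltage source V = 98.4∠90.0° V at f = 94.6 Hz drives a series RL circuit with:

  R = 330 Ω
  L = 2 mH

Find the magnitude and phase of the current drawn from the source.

Step 1 — Angular frequency: ω = 2π·f = 2π·94.6 = 594.4 rad/s.
Step 2 — Component impedances:
  R: Z = R = 330 Ω
  L: Z = jωL = j·594.4·0.002 = 0 + j1.189 Ω
Step 3 — Series combination: Z_total = R + L = 330 + j1.189 Ω = 330∠0.2° Ω.
Step 4 — Source phasor: V = 98.4∠90.0° V = 0 + j98.4 V.
Step 5 — Ohm's law: I = V / Z_total = (0 + j98.4) / (330 + j1.189) = 0.001074 + j0.2982 A.
Step 6 — Convert to polar: |I| = 0.2982 A, ∠I = 89.8°.

I = 0.2982∠89.8° A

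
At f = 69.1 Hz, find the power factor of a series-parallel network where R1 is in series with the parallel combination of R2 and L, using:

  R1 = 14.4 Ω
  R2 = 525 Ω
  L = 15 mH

Step 1 — Angular frequency: ω = 2π·f = 2π·69.1 = 434.2 rad/s.
Step 2 — Component impedances:
  R1: Z = R = 14.4 Ω
  R2: Z = R = 525 Ω
  L: Z = jωL = j·434.2·0.015 = 0 + j6.513 Ω
Step 3 — Parallel branch: R2 || L = 1/(1/R2 + 1/L) = 0.08077 + j6.512 Ω.
Step 4 — Series with R1: Z_total = R1 + (R2 || L) = 14.48 + j6.512 Ω = 15.88∠24.2° Ω.
Step 5 — Power factor: PF = cos(φ) = Re(Z)/|Z| = 14.4808/15.8774 = 0.912.
Step 6 — Type: Im(Z) = 6.512 ⇒ lagging (phase φ = 24.2°).

PF = 0.912 (lagging, φ = 24.2°)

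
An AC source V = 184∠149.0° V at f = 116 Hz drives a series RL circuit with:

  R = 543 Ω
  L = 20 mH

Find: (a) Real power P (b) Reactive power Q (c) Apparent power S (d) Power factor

Step 1 — Angular frequency: ω = 2π·f = 2π·116 = 728.8 rad/s.
Step 2 — Component impedances:
  R: Z = R = 543 Ω
  L: Z = jωL = j·728.8·0.02 = 0 + j14.58 Ω
Step 3 — Series combination: Z_total = R + L = 543 + j14.58 Ω = 543.2∠1.5° Ω.
Step 4 — Source phasor: V = 184∠149.0° V = -157.7 + j94.77 V.
Step 5 — Current: I = V / Z = -0.2856 + j0.1822 A = 0.3387∠147.5° A.
Step 6 — Complex power: S = V·I* = 62.31 + j1.673 VA.
Step 7 — Real power: P = Re(S) = 62.31 W.
Step 8 — Reactive power: Q = Im(S) = 1.673 VAR.
Step 9 — Apparent power: |S| = 62.33 VA.
Step 10 — Power factor: PF = P/|S| = 0.9996 (lagging).

(a) P = 62.31 W  (b) Q = 1.673 VAR  (c) S = 62.33 VA  (d) PF = 0.9996 (lagging)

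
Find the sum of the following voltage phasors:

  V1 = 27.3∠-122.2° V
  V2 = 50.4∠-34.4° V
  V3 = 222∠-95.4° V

Step 1 — Convert each phasor to rectangular form:
  V1 = 27.3·(cos(-122.2°) + j·sin(-122.2°)) = -14.55 - j23.1 V
  V2 = 50.4·(cos(-34.4°) + j·sin(-34.4°)) = 41.59 - j28.47 V
  V3 = 222·(cos(-95.4°) + j·sin(-95.4°)) = -20.89 - j221 V
Step 2 — Sum components: V_total = 6.146 - j272.6 V.
Step 3 — Convert to polar: |V_total| = 272.7 V, ∠V_total = -88.7°.

V_total = 272.7∠-88.7° V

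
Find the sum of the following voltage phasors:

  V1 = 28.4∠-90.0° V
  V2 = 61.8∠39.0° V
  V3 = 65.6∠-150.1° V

Step 1 — Convert each phasor to rectangular form:
  V1 = 28.4·(cos(-90.0°) + j·sin(-90.0°)) = 0 - j28.4 V
  V2 = 61.8·(cos(39.0°) + j·sin(39.0°)) = 48.03 + j38.89 V
  V3 = 65.6·(cos(-150.1°) + j·sin(-150.1°)) = -56.87 - j32.7 V
Step 2 — Sum components: V_total = -8.841 - j22.21 V.
Step 3 — Convert to polar: |V_total| = 23.9 V, ∠V_total = -111.7°.

V_total = 23.9∠-111.7° V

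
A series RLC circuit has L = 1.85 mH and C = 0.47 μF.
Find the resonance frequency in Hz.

Step 1 — Resonance condition Im(Z)=0 gives ω₀ = 1/√(LC).
Step 2 — ω₀ = 1/√(0.00185·4.7e-07) = 3.391e+04 rad/s.
Step 3 — f₀ = ω₀/(2π) = 5397 Hz.

f₀ = 5397 Hz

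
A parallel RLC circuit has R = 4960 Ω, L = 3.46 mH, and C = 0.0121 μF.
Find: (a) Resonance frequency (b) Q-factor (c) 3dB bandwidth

Step 1 — Resonance: ω₀ = 1/√(LC) = 1/√(0.00346·1.21e-08) = 1.546e+05 rad/s.
Step 2 — f₀ = ω₀/(2π) = 2.46e+04 Hz.
Step 3 — Parallel Q: Q = R/(ω₀L) = 4960/(1.546e+05·0.00346) = 9.275.
Step 4 — Bandwidth: Δω = ω₀/Q = 1.666e+04 rad/s; BW = Δω/(2π) = 2652 Hz.

(a) f₀ = 2.46e+04 Hz  (b) Q = 9.275  (c) BW = 2652 Hz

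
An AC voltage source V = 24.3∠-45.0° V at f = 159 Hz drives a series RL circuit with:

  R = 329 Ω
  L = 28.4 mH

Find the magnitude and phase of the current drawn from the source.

Step 1 — Angular frequency: ω = 2π·f = 2π·159 = 999 rad/s.
Step 2 — Component impedances:
  R: Z = R = 329 Ω
  L: Z = jωL = j·999·0.0284 = 0 + j28.37 Ω
Step 3 — Series combination: Z_total = R + L = 329 + j28.37 Ω = 330.2∠4.9° Ω.
Step 4 — Source phasor: V = 24.3∠-45.0° V = 17.18 - j17.18 V.
Step 5 — Ohm's law: I = V / Z_total = (17.18 - j17.18) / (329 + j28.37) = 0.04737 - j0.05631 A.
Step 6 — Convert to polar: |I| = 0.07359 A, ∠I = -49.9°.

I = 0.07359∠-49.9° A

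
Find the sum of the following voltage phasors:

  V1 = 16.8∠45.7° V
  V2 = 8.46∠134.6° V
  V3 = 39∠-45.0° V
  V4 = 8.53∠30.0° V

Step 1 — Convert each phasor to rectangular form:
  V1 = 16.8·(cos(45.7°) + j·sin(45.7°)) = 11.73 + j12.02 V
  V2 = 8.46·(cos(134.6°) + j·sin(134.6°)) = -5.94 + j6.024 V
  V3 = 39·(cos(-45.0°) + j·sin(-45.0°)) = 27.58 - j27.58 V
  V4 = 8.53·(cos(30.0°) + j·sin(30.0°)) = 7.387 + j4.265 V
Step 2 — Sum components: V_total = 40.76 - j5.265 V.
Step 3 — Convert to polar: |V_total| = 41.1 V, ∠V_total = -7.4°.

V_total = 41.1∠-7.4° V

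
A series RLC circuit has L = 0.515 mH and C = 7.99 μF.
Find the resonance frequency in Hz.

Step 1 — Resonance condition Im(Z)=0 gives ω₀ = 1/√(LC).
Step 2 — ω₀ = 1/√(0.000515·7.99e-06) = 1.559e+04 rad/s.
Step 3 — f₀ = ω₀/(2π) = 2481 Hz.

f₀ = 2481 Hz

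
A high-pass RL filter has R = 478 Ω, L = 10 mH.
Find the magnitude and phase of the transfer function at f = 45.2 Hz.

Step 1 — Angular frequency: ω = 2π·45.2 = 284 rad/s.
Step 2 — Transfer function: H(jω) = jωL/(R + jωL).
Step 3 — Numerator jωL = j·2.84; denominator R + jωL = 478 + j2.84.
Step 4 — H = 3.53e-05 + j0.005941.
Step 5 — Magnitude: |H| = 0.005941 (-44.5 dB); phase: φ = 89.7°.

|H| = 0.005941 (-44.5 dB), φ = 89.7°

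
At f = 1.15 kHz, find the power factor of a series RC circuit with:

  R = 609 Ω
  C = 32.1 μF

Step 1 — Angular frequency: ω = 2π·f = 2π·1150 = 7226 rad/s.
Step 2 — Component impedances:
  R: Z = R = 609 Ω
  C: Z = 1/(jωC) = -j/(ω·C) = 0 - j4.311 Ω
Step 3 — Series combination: Z_total = R + C = 609 - j4.311 Ω = 609∠-0.4° Ω.
Step 4 — Power factor: PF = cos(φ) = Re(Z)/|Z| = 609/609 = 1.
Step 5 — Type: Im(Z) = -4.311 ⇒ leading (phase φ = -0.4°).

PF = 1 (leading, φ = -0.4°)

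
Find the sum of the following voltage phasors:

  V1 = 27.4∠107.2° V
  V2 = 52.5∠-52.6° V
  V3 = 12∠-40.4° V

Step 1 — Convert each phasor to rectangular form:
  V1 = 27.4·(cos(107.2°) + j·sin(107.2°)) = -8.102 + j26.17 V
  V2 = 52.5·(cos(-52.6°) + j·sin(-52.6°)) = 31.89 - j41.71 V
  V3 = 12·(cos(-40.4°) + j·sin(-40.4°)) = 9.138 - j7.777 V
Step 2 — Sum components: V_total = 32.92 - j23.31 V.
Step 3 — Convert to polar: |V_total| = 40.34 V, ∠V_total = -35.3°.

V_total = 40.34∠-35.3° V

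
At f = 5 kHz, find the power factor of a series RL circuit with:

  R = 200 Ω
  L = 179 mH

Step 1 — Angular frequency: ω = 2π·f = 2π·5000 = 3.142e+04 rad/s.
Step 2 — Component impedances:
  R: Z = R = 200 Ω
  L: Z = jωL = j·3.142e+04·0.179 = 0 + j5623 Ω
Step 3 — Series combination: Z_total = R + L = 200 + j5623 Ω = 5627∠88.0° Ω.
Step 4 — Power factor: PF = cos(φ) = Re(Z)/|Z| = 200/5627 = 0.03554.
Step 5 — Type: Im(Z) = 5623 ⇒ lagging (phase φ = 88.0°).

PF = 0.03554 (lagging, φ = 88.0°)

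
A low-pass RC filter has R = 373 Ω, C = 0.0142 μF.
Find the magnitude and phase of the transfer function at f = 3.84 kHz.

Step 1 — Angular frequency: ω = 2π·3840 = 2.413e+04 rad/s.
Step 2 — Transfer function: H(jω) = 1/(1 + jωRC).
Step 3 — Denominator: 1 + jωRC = 1 + j·2.413e+04·373·1.42e-08 = 1 + j0.1278.
Step 4 — H = 0.9839 - j0.1257.
Step 5 — Magnitude: |H| = 0.9919 (-0.1 dB); phase: φ = -7.3°.

|H| = 0.9919 (-0.1 dB), φ = -7.3°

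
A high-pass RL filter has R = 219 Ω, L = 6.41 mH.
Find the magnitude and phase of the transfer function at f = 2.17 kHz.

Step 1 — Angular frequency: ω = 2π·2170 = 1.363e+04 rad/s.
Step 2 — Transfer function: H(jω) = jωL/(R + jωL).
Step 3 — Numerator jωL = j·87.4; denominator R + jωL = 219 + j87.4.
Step 4 — H = 0.1374 + j0.3442.
Step 5 — Magnitude: |H| = 0.3706 (-8.6 dB); phase: φ = 68.2°.

|H| = 0.3706 (-8.6 dB), φ = 68.2°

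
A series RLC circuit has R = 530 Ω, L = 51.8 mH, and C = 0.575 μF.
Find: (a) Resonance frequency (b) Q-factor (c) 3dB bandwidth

Step 1 — Resonance: ω₀ = 1/√(LC) = 1/√(0.0518·5.75e-07) = 5794 rad/s.
Step 2 — f₀ = ω₀/(2π) = 922.2 Hz.
Step 3 — Series Q: Q = ω₀L/R = 5794·0.0518/530 = 0.5663.
Step 4 — Bandwidth: Δω = ω₀/Q = 1.023e+04 rad/s; BW = Δω/(2π) = 1628 Hz.

(a) f₀ = 922.2 Hz  (b) Q = 0.5663  (c) BW = 1628 Hz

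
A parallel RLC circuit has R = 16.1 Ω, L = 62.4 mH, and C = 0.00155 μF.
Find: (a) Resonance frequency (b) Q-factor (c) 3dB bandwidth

Step 1 — Resonance: ω₀ = 1/√(LC) = 1/√(0.0624·1.55e-09) = 1.017e+05 rad/s.
Step 2 — f₀ = ω₀/(2π) = 1.618e+04 Hz.
Step 3 — Parallel Q: Q = R/(ω₀L) = 16.1/(1.017e+05·0.0624) = 0.002537.
Step 4 — Bandwidth: Δω = ω₀/Q = 4.007e+07 rad/s; BW = Δω/(2π) = 6.378e+06 Hz.

(a) f₀ = 1.618e+04 Hz  (b) Q = 0.002537  (c) BW = 6.378e+06 Hz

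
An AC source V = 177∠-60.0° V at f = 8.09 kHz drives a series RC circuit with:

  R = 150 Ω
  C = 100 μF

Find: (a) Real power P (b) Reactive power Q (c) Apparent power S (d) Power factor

Step 1 — Angular frequency: ω = 2π·f = 2π·8090 = 5.083e+04 rad/s.
Step 2 — Component impedances:
  R: Z = R = 150 Ω
  C: Z = 1/(jωC) = -j/(ω·C) = 0 - j0.1967 Ω
Step 3 — Series combination: Z_total = R + C = 150 - j0.1967 Ω = 150∠-0.1° Ω.
Step 4 — Source phasor: V = 177∠-60.0° V = 88.5 - j153.3 V.
Step 5 — Current: I = V / Z = 0.5913 - j1.021 A = 1.18∠-59.9° A.
Step 6 — Complex power: S = V·I* = 208.9 - j0.2739 VA.
Step 7 — Real power: P = Re(S) = 208.9 W.
Step 8 — Reactive power: Q = Im(S) = -0.2739 VAR.
Step 9 — Apparent power: |S| = 208.9 VA.
Step 10 — Power factor: PF = P/|S| = 1 (leading).

(a) P = 208.9 W  (b) Q = -0.2739 VAR  (c) S = 208.9 VA  (d) PF = 1 (leading)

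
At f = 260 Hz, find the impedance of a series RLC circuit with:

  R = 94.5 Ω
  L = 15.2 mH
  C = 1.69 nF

Step 1 — Angular frequency: ω = 2π·f = 2π·260 = 1634 rad/s.
Step 2 — Component impedances:
  R: Z = R = 94.5 Ω
  L: Z = jωL = j·1634·0.0152 = 0 + j24.83 Ω
  C: Z = 1/(jωC) = -j/(ω·C) = 0 - j3.622e+05 Ω
Step 3 — Series combination: Z_total = R + L + C = 94.5 - j3.622e+05 Ω = 3.622e+05∠-90.0° Ω.

Z = 94.5 - j3.622e+05 Ω = 3.622e+05∠-90.0° Ω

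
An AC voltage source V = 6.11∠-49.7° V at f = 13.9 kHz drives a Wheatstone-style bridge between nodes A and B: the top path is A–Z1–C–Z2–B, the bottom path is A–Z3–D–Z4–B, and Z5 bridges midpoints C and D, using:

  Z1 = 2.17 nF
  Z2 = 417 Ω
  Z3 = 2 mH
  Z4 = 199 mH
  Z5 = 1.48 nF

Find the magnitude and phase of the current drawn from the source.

Step 1 — Angular frequency: ω = 2π·f = 2π·1.39e+04 = 8.734e+04 rad/s.
Step 2 — Component impedances:
  Z1: Z = 1/(jωC) = -j/(ω·C) = 0 - j5276 Ω
  Z2: Z = R = 417 Ω
  Z3: Z = jωL = j·8.734e+04·0.002 = 0 + j174.7 Ω
  Z4: Z = jωL = j·8.734e+04·0.199 = 0 + j1.738e+04 Ω
  Z5: Z = 1/(jωC) = -j/(ω·C) = 0 - j7736 Ω
Step 3 — Bridge requires nodal analysis (the Z5 bridge couples midpoints C and D, so the two paths cannot be reduced to a simple series/parallel combination). Setting node B to ground and injecting 1 A at node A, the 3-node admittance system at A, C, D solves to V_A = Z_AB = 622.4 - j3796 Ω = 3847∠-80.7° Ω.
Step 4 — Source phasor: V = 6.11∠-49.7° V = 3.952 - j4.66 V.
Step 5 — Ohm's law: I = V / Z_total = (3.952 - j4.66) / (622.4 - j3796) = 0.001361 + j0.0008177 A.
Step 6 — Convert to polar: |I| = 0.001588 A, ∠I = 31.0°.

I = 0.001588∠31.0° A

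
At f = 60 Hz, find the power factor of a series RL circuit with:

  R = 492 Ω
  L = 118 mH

Step 1 — Angular frequency: ω = 2π·f = 2π·60 = 377 rad/s.
Step 2 — Component impedances:
  R: Z = R = 492 Ω
  L: Z = jωL = j·377·0.118 = 0 + j44.48 Ω
Step 3 — Series combination: Z_total = R + L = 492 + j44.48 Ω = 494∠5.2° Ω.
Step 4 — Power factor: PF = cos(φ) = Re(Z)/|Z| = 492/494.01 = 0.9959.
Step 5 — Type: Im(Z) = 44.48 ⇒ lagging (phase φ = 5.2°).

PF = 0.9959 (lagging, φ = 5.2°)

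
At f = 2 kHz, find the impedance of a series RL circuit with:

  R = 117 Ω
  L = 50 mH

Step 1 — Angular frequency: ω = 2π·f = 2π·2000 = 1.257e+04 rad/s.
Step 2 — Component impedances:
  R: Z = R = 117 Ω
  L: Z = jωL = j·1.257e+04·0.05 = 0 + j628.3 Ω
Step 3 — Series combination: Z_total = R + L = 117 + j628.3 Ω = 639.1∠79.5° Ω.

Z = 117 + j628.3 Ω = 639.1∠79.5° Ω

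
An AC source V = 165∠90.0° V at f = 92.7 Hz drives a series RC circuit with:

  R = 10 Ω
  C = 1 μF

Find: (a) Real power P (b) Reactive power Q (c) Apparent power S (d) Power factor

Step 1 — Angular frequency: ω = 2π·f = 2π·92.7 = 582.5 rad/s.
Step 2 — Component impedances:
  R: Z = R = 10 Ω
  C: Z = 1/(jωC) = -j/(ω·C) = 0 - j1717 Ω
Step 3 — Series combination: Z_total = R + C = 10 - j1717 Ω = 1717∠-89.7° Ω.
Step 4 — Source phasor: V = 165∠90.0° V = 0 + j165 V.
Step 5 — Current: I = V / Z = -0.0961 + j0.0005597 A = 0.0961∠179.7° A.
Step 6 — Complex power: S = V·I* = 0.09236 - j15.86 VA.
Step 7 — Real power: P = Re(S) = 0.09236 W.
Step 8 — Reactive power: Q = Im(S) = -15.86 VAR.
Step 9 — Apparent power: |S| = 15.86 VA.
Step 10 — Power factor: PF = P/|S| = 0.005824 (leading).

(a) P = 0.09236 W  (b) Q = -15.86 VAR  (c) S = 15.86 VA  (d) PF = 0.005824 (leading)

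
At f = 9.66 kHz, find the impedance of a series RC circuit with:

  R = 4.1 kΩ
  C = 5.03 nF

Step 1 — Angular frequency: ω = 2π·f = 2π·9660 = 6.07e+04 rad/s.
Step 2 — Component impedances:
  R: Z = R = 4100 Ω
  C: Z = 1/(jωC) = -j/(ω·C) = 0 - j3275 Ω
Step 3 — Series combination: Z_total = R + C = 4100 - j3275 Ω = 5248∠-38.6° Ω.

Z = 4100 - j3275 Ω = 5248∠-38.6° Ω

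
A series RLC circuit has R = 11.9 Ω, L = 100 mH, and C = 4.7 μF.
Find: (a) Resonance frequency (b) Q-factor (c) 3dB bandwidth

Step 1 — Resonance: ω₀ = 1/√(LC) = 1/√(0.1·4.7e-06) = 1459 rad/s.
Step 2 — f₀ = ω₀/(2π) = 232.2 Hz.
Step 3 — Series Q: Q = ω₀L/R = 1459·0.1/11.9 = 12.26.
Step 4 — Bandwidth: Δω = ω₀/Q = 119 rad/s; BW = Δω/(2π) = 18.94 Hz.

(a) f₀ = 232.2 Hz  (b) Q = 12.26  (c) BW = 18.94 Hz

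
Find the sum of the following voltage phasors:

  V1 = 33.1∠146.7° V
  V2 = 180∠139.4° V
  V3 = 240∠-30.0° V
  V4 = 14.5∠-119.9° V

Step 1 — Convert each phasor to rectangular form:
  V1 = 33.1·(cos(146.7°) + j·sin(146.7°)) = -27.67 + j18.17 V
  V2 = 180·(cos(139.4°) + j·sin(139.4°)) = -136.7 + j117.1 V
  V3 = 240·(cos(-30.0°) + j·sin(-30.0°)) = 207.8 - j120 V
  V4 = 14.5·(cos(-119.9°) + j·sin(-119.9°)) = -7.228 - j12.57 V
Step 2 — Sum components: V_total = 36.28 + j2.742 V.
Step 3 — Convert to polar: |V_total| = 36.39 V, ∠V_total = 4.3°.

V_total = 36.39∠4.3° V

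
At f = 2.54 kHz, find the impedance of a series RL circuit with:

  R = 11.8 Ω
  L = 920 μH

Step 1 — Angular frequency: ω = 2π·f = 2π·2540 = 1.596e+04 rad/s.
Step 2 — Component impedances:
  R: Z = R = 11.8 Ω
  L: Z = jωL = j·1.596e+04·0.00092 = 0 + j14.68 Ω
Step 3 — Series combination: Z_total = R + L = 11.8 + j14.68 Ω = 18.84∠51.2° Ω.

Z = 11.8 + j14.68 Ω = 18.84∠51.2° Ω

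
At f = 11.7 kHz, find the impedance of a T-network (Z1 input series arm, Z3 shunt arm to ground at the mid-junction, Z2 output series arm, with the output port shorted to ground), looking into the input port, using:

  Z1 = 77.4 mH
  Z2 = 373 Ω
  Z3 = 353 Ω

Step 1 — Angular frequency: ω = 2π·f = 2π·1.17e+04 = 7.351e+04 rad/s.
Step 2 — Component impedances:
  Z1: Z = jωL = j·7.351e+04·0.0774 = 0 + j5690 Ω
  Z2: Z = R = 373 Ω
  Z3: Z = R = 353 Ω
Step 3 — With the output port shorted to ground, the output series arm Z2 runs from the junction to ground; the shunt arm Z3 also runs from the junction to ground. They appear in parallel: Z3 || Z2 = 181.4 Ω.
Step 4 — Series with input arm Z1: Z_in = Z1 + (Z3 || Z2) = 181.4 + j5690 Ω = 5693∠88.2° Ω.

Z = 181.4 + j5690 Ω = 5693∠88.2° Ω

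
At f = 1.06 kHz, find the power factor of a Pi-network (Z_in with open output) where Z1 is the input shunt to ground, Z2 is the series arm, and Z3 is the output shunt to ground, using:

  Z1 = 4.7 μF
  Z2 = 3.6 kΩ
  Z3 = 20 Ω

Step 1 — Angular frequency: ω = 2π·f = 2π·1060 = 6660 rad/s.
Step 2 — Component impedances:
  Z1: Z = 1/(jωC) = -j/(ω·C) = 0 - j31.95 Ω
  Z2: Z = R = 3600 Ω
  Z3: Z = R = 20 Ω
Step 3 — With open output, the series arm Z2 and the output shunt Z3 appear in series to ground: Z2 + Z3 = 3620 Ω.
Step 4 — Parallel with input shunt Z1: Z_in = Z1 || (Z2 + Z3) = 0.2819 - j31.94 Ω = 31.94∠-89.5° Ω.
Step 5 — Power factor: PF = cos(φ) = Re(Z)/|Z| = 0.2819/31.945 = 0.008825.
Step 6 — Type: Im(Z) = -31.94 ⇒ leading (phase φ = -89.5°).

PF = 0.008825 (leading, φ = -89.5°)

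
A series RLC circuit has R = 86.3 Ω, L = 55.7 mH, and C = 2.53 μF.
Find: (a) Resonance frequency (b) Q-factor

Step 1 — Resonance condition Im(Z)=0 gives ω₀ = 1/√(LC).
Step 2 — ω₀ = 1/√(0.0557·2.53e-06) = 2664 rad/s.
Step 3 — f₀ = ω₀/(2π) = 424 Hz.
Step 4 — Series Q: Q = ω₀L/R = 2664·0.0557/86.3 = 1.719.

(a) f₀ = 424 Hz  (b) Q = 1.719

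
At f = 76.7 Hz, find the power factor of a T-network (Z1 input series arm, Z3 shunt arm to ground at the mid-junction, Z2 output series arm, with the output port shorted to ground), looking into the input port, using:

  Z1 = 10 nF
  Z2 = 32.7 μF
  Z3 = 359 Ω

Step 1 — Angular frequency: ω = 2π·f = 2π·76.7 = 481.9 rad/s.
Step 2 — Component impedances:
  Z1: Z = 1/(jωC) = -j/(ω·C) = 0 - j2.075e+05 Ω
  Z2: Z = 1/(jωC) = -j/(ω·C) = 0 - j63.46 Ω
  Z3: Z = R = 359 Ω
Step 3 — With the output port shorted to ground, the output series arm Z2 runs from the junction to ground; the shunt arm Z3 also runs from the junction to ground. They appear in parallel: Z3 || Z2 = 10.88 - j61.53 Ω.
Step 4 — Series with input arm Z1: Z_in = Z1 + (Z3 || Z2) = 10.88 - j2.076e+05 Ω = 2.076e+05∠-90.0° Ω.
Step 5 — Power factor: PF = cos(φ) = Re(Z)/|Z| = 10.877/2.0756e+05 = 5.24e-05.
Step 6 — Type: Im(Z) = -2.076e+05 ⇒ leading (phase φ = -90.0°).

PF = 5.24e-05 (leading, φ = -90.0°)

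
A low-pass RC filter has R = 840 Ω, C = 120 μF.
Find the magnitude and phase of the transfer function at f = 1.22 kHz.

Step 1 — Angular frequency: ω = 2π·1220 = 7665 rad/s.
Step 2 — Transfer function: H(jω) = 1/(1 + jωRC).
Step 3 — Denominator: 1 + jωRC = 1 + j·7665·840·0.00012 = 1 + j772.7.
Step 4 — H = 1.675e-06 - j0.001294.
Step 5 — Magnitude: |H| = 0.001294 (-57.8 dB); phase: φ = -89.9°.

|H| = 0.001294 (-57.8 dB), φ = -89.9°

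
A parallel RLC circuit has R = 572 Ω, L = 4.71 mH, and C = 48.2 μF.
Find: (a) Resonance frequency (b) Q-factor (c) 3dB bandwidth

Step 1 — Resonance: ω₀ = 1/√(LC) = 1/√(0.00471·4.82e-05) = 2099 rad/s.
Step 2 — f₀ = ω₀/(2π) = 334 Hz.
Step 3 — Parallel Q: Q = R/(ω₀L) = 572/(2099·0.00471) = 57.86.
Step 4 — Bandwidth: Δω = ω₀/Q = 36.27 rad/s; BW = Δω/(2π) = 5.773 Hz.

(a) f₀ = 334 Hz  (b) Q = 57.86  (c) BW = 5.773 Hz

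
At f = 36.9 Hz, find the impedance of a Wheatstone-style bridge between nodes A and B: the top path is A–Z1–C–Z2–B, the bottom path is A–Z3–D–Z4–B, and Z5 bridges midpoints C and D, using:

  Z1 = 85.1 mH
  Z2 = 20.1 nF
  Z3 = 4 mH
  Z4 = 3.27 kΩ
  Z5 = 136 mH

Step 1 — Angular frequency: ω = 2π·f = 2π·36.9 = 231.8 rad/s.
Step 2 — Component impedances:
  Z1: Z = jωL = j·231.8·0.0851 = 0 + j19.73 Ω
  Z2: Z = 1/(jωC) = -j/(ω·C) = 0 - j2.146e+05 Ω
  Z3: Z = jωL = j·231.8·0.004 = 0 + j0.9274 Ω
  Z4: Z = R = 3270 Ω
  Z5: Z = jωL = j·231.8·0.136 = 0 + j31.53 Ω
Step 3 — Bridge requires nodal analysis (the Z5 bridge couples midpoints C and D, so the two paths cannot be reduced to a simple series/parallel combination). Setting node B to ground and injecting 1 A at node A, the 3-node admittance system at A, C, D solves to V_A = Z_AB = 3269 - j48.91 Ω = 3270∠-0.9° Ω.

Z = 3269 - j48.91 Ω = 3270∠-0.9° Ω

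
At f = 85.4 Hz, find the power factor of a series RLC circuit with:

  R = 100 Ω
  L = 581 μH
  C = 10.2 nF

Step 1 — Angular frequency: ω = 2π·f = 2π·85.4 = 536.6 rad/s.
Step 2 — Component impedances:
  R: Z = R = 100 Ω
  L: Z = jωL = j·536.6·0.000581 = 0 + j0.3118 Ω
  C: Z = 1/(jωC) = -j/(ω·C) = 0 - j1.827e+05 Ω
Step 3 — Series combination: Z_total = R + L + C = 100 - j1.827e+05 Ω = 1.827e+05∠-90.0° Ω.
Step 4 — Power factor: PF = cos(φ) = Re(Z)/|Z| = 100/1.827e+05 = 0.0005473.
Step 5 — Type: Im(Z) = -1.827e+05 ⇒ leading (phase φ = -90.0°).

PF = 0.0005473 (leading, φ = -90.0°)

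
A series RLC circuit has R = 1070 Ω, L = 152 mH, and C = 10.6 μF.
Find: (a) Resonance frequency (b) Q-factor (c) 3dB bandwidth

Step 1 — Resonance: ω₀ = 1/√(LC) = 1/√(0.152·1.06e-05) = 787.8 rad/s.
Step 2 — f₀ = ω₀/(2π) = 125.4 Hz.
Step 3 — Series Q: Q = ω₀L/R = 787.8·0.152/1070 = 0.1119.
Step 4 — Bandwidth: Δω = ω₀/Q = 7039 rad/s; BW = Δω/(2π) = 1120 Hz.

(a) f₀ = 125.4 Hz  (b) Q = 0.1119  (c) BW = 1120 Hz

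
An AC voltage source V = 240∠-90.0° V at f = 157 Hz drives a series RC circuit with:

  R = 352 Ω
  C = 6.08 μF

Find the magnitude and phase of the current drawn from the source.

Step 1 — Angular frequency: ω = 2π·f = 2π·157 = 986.5 rad/s.
Step 2 — Component impedances:
  R: Z = R = 352 Ω
  C: Z = 1/(jωC) = -j/(ω·C) = 0 - j166.7 Ω
Step 3 — Series combination: Z_total = R + C = 352 - j166.7 Ω = 389.5∠-25.3° Ω.
Step 4 — Source phasor: V = 240∠-90.0° V = 0 - j240 V.
Step 5 — Ohm's law: I = V / Z_total = (0 - j240) / (352 - j166.7) = 0.2638 - j0.5569 A.
Step 6 — Convert to polar: |I| = 0.6162 A, ∠I = -64.7°.

I = 0.6162∠-64.7° A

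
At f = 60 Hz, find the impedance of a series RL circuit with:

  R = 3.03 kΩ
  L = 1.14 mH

Step 1 — Angular frequency: ω = 2π·f = 2π·60 = 377 rad/s.
Step 2 — Component impedances:
  R: Z = R = 3030 Ω
  L: Z = jωL = j·377·0.00114 = 0 + j0.4298 Ω
Step 3 — Series combination: Z_total = R + L = 3030 + j0.4298 Ω = 3030∠0.0° Ω.

Z = 3030 + j0.4298 Ω = 3030∠0.0° Ω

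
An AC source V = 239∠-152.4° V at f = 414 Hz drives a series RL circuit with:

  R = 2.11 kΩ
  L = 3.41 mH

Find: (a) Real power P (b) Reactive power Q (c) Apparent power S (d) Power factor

Step 1 — Angular frequency: ω = 2π·f = 2π·414 = 2601 rad/s.
Step 2 — Component impedances:
  R: Z = R = 2110 Ω
  L: Z = jωL = j·2601·0.00341 = 0 + j8.87 Ω
Step 3 — Series combination: Z_total = R + L = 2110 + j8.87 Ω = 2110∠0.2° Ω.
Step 4 — Source phasor: V = 239∠-152.4° V = -211.8 - j110.7 V.
Step 5 — Current: I = V / Z = -0.1006 - j0.05205 A = 0.1133∠-152.6° A.
Step 6 — Complex power: S = V·I* = 27.07 + j0.1138 VA.
Step 7 — Real power: P = Re(S) = 27.07 W.
Step 8 — Reactive power: Q = Im(S) = 0.1138 VAR.
Step 9 — Apparent power: |S| = 27.07 VA.
Step 10 — Power factor: PF = P/|S| = 1 (lagging).

(a) P = 27.07 W  (b) Q = 0.1138 VAR  (c) S = 27.07 VA  (d) PF = 1 (lagging)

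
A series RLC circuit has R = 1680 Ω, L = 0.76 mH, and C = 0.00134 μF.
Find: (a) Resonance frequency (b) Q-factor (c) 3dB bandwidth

Step 1 — Resonance: ω₀ = 1/√(LC) = 1/√(0.00076·1.34e-09) = 9.909e+05 rad/s.
Step 2 — f₀ = ω₀/(2π) = 1.577e+05 Hz.
Step 3 — Series Q: Q = ω₀L/R = 9.909e+05·0.00076/1680 = 0.4483.
Step 4 — Bandwidth: Δω = ω₀/Q = 2.211e+06 rad/s; BW = Δω/(2π) = 3.518e+05 Hz.

(a) f₀ = 1.577e+05 Hz  (b) Q = 0.4483  (c) BW = 3.518e+05 Hz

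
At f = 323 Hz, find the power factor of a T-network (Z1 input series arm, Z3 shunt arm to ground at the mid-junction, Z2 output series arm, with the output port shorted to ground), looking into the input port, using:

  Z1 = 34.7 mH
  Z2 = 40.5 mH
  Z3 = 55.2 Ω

Step 1 — Angular frequency: ω = 2π·f = 2π·323 = 2029 rad/s.
Step 2 — Component impedances:
  Z1: Z = jωL = j·2029·0.0347 = 0 + j70.42 Ω
  Z2: Z = jωL = j·2029·0.0405 = 0 + j82.19 Ω
  Z3: Z = R = 55.2 Ω
Step 3 — With the output port shorted to ground, the output series arm Z2 runs from the junction to ground; the shunt arm Z3 also runs from the junction to ground. They appear in parallel: Z3 || Z2 = 38.04 + j25.55 Ω.
Step 4 — Series with input arm Z1: Z_in = Z1 + (Z3 || Z2) = 38.04 + j95.97 Ω = 103.2∠68.4° Ω.
Step 5 — Power factor: PF = cos(φ) = Re(Z)/|Z| = 38.042/103.24 = 0.3685.
Step 6 — Type: Im(Z) = 95.97 ⇒ lagging (phase φ = 68.4°).

PF = 0.3685 (lagging, φ = 68.4°)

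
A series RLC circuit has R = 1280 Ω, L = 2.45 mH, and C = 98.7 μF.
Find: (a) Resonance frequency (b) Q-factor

Step 1 — Resonance condition Im(Z)=0 gives ω₀ = 1/√(LC).
Step 2 — ω₀ = 1/√(0.00245·9.87e-05) = 2034 rad/s.
Step 3 — f₀ = ω₀/(2π) = 323.7 Hz.
Step 4 — Series Q: Q = ω₀L/R = 2034·0.00245/1280 = 0.003892.

(a) f₀ = 323.7 Hz  (b) Q = 0.003892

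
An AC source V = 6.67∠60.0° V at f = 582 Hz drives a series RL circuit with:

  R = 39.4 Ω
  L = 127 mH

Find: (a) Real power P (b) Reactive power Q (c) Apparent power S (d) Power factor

Step 1 — Angular frequency: ω = 2π·f = 2π·582 = 3657 rad/s.
Step 2 — Component impedances:
  R: Z = R = 39.4 Ω
  L: Z = jωL = j·3657·0.127 = 0 + j464.4 Ω
Step 3 — Series combination: Z_total = R + L = 39.4 + j464.4 Ω = 466.1∠85.2° Ω.
Step 4 — Source phasor: V = 6.67∠60.0° V = 3.335 + j5.776 V.
Step 5 — Current: I = V / Z = 0.01295 - j0.006082 A = 0.01431∠-25.2° A.
Step 6 — Complex power: S = V·I* = 0.008069 + j0.09511 VA.
Step 7 — Real power: P = Re(S) = 0.008069 W.
Step 8 — Reactive power: Q = Im(S) = 0.09511 VAR.
Step 9 — Apparent power: |S| = 0.09545 VA.
Step 10 — Power factor: PF = P/|S| = 0.08453 (lagging).

(a) P = 0.008069 W  (b) Q = 0.09511 VAR  (c) S = 0.09545 VA  (d) PF = 0.08453 (lagging)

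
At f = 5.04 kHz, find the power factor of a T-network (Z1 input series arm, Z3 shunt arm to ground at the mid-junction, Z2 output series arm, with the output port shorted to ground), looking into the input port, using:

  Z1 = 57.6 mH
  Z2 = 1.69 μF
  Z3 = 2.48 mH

Step 1 — Angular frequency: ω = 2π·f = 2π·5040 = 3.167e+04 rad/s.
Step 2 — Component impedances:
  Z1: Z = jωL = j·3.167e+04·0.0576 = 0 + j1824 Ω
  Z2: Z = 1/(jωC) = -j/(ω·C) = 0 - j18.69 Ω
  Z3: Z = jωL = j·3.167e+04·0.00248 = 0 + j78.53 Ω
Step 3 — With the output port shorted to ground, the output series arm Z2 runs from the junction to ground; the shunt arm Z3 also runs from the junction to ground. They appear in parallel: Z3 || Z2 = 0 - j24.52 Ω.
Step 4 — Series with input arm Z1: Z_in = Z1 + (Z3 || Z2) = 0 + j1800 Ω = 1800∠90.0° Ω.
Step 5 — Power factor: PF = cos(φ) = Re(Z)/|Z| = 0/1800 = 0.
Step 6 — Type: Im(Z) = 1800 ⇒ lagging (phase φ = 90.0°).

PF = 0 (lagging, φ = 90.0°)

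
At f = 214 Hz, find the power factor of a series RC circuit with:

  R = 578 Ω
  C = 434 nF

Step 1 — Angular frequency: ω = 2π·f = 2π·214 = 1345 rad/s.
Step 2 — Component impedances:
  R: Z = R = 578 Ω
  C: Z = 1/(jωC) = -j/(ω·C) = 0 - j1714 Ω
Step 3 — Series combination: Z_total = R + C = 578 - j1714 Ω = 1808∠-71.4° Ω.
Step 4 — Power factor: PF = cos(φ) = Re(Z)/|Z| = 578/1808.5 = 0.3196.
Step 5 — Type: Im(Z) = -1714 ⇒ leading (phase φ = -71.4°).

PF = 0.3196 (leading, φ = -71.4°)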